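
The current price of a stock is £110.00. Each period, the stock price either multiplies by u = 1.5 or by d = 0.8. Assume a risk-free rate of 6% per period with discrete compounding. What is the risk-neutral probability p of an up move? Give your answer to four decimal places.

p = 0.3714

Risk-neutral probability p = (1 + 0.06 − 0.8)/(1.5 − 0.8) = 0.2600/0.7000 = 0.3714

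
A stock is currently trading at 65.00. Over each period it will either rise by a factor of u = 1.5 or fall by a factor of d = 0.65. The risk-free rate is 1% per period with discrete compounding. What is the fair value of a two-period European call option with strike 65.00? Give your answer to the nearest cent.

14.29

Risk-neutral probability p = (1 + 0.01 − 0.65)/(1.5 − 0.65) = 0.3600/0.8500 = 0.4235
Terminal stock prices: S_uu = 146.2, S_ud = 63.38, S_dd = 27.46
Terminal payoffs (S − K): max(81.25, 0) = 81.25, max(-1.625, 0) = 0, max(-37.54, 0) = 0
Node u (S = 97.5): V_u = 1/1.01·[0.4235·81.2500 + 0.5765·0.0000] = 34.0711
Node d (S = 42.25): V_d = 1/1.01·[0.4235·0.0000 + 0.5765·0.0000] = 0.0000
Node 0 (S = 65): V_0 = 1/1.01·[0.4235·34.0711 + 0.5765·0.0000] = 14.2872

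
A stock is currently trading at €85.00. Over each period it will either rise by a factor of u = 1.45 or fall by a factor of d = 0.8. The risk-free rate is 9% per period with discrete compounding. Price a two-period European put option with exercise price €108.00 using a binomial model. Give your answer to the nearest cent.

€17.75

Risk-neutral probability p = (1 + 0.09 − 0.8)/(1.45 − 0.8) = 0.2900/0.6500 = 0.4462
Terminal stock prices: S_uu = 178.7, S_ud = 98.6, S_dd = 54.4
Terminal payoffs (K − S): max(-70.71, 0) = 0, max(9.4, 0) = 9.4, max(53.6, 0) = 53.6
Node u (S = 123.2): V_u = 1/1.09·[0.4462·0.0000 + 0.5538·9.4000] = 4.7763
Node d (S = 68): V_d = 1/1.09·[0.4462·9.4000 + 0.5538·53.6000] = 31.0826
Node 0 (S = 85): V_0 = 1/1.09·[0.4462·4.7763 + 0.5538·31.0826] = 17.7486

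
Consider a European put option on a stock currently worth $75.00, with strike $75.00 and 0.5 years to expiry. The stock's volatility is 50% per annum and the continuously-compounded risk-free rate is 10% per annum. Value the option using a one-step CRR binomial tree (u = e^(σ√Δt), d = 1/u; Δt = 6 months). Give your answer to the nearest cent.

CRR parameters: u = e^(σ√Δt) = e^(0.5·√0.5) = 1.4241, d = 1/u = 0.7022
Per-period rate: rΔt = 0.1·0.5 = 0.05, so R = e^0.05 = 1.0513
Risk-neutral probability p = (e^0.05 − 0.7022)/(1.4241 − 0.7022) = 0.3491/0.7219 = 0.4835
Terminal stock prices: S_u = 106.8, S_d = 52.66
Terminal payoffs (K − S): max(-31.81, 0) = 0, max(22.34, 0) = 22.34
Node 0 (S = 75): V_0 = e^(−0.05)·[0.4835·0.0000 + 0.5165·22.3359] = 10.9730

$10.97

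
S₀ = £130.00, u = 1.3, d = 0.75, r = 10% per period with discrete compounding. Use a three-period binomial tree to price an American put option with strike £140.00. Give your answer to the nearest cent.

£16.89

Risk-neutral probability p = (1 + 0.1 − 0.75)/(1.3 − 0.75) = 0.3500/0.5500 = 0.6364
Terminal stock prices: S_uuu = 285.6, S_uud = 164.8, S_udd = 95.06, S_ddd = 54.84
Terminal payoffs (K − S): max(-145.6, 0) = 0, max(-24.78, 0) = 0, max(44.94, 0) = 44.94, max(85.16, 0) = 85.16
Node uu (S = 219.7): continuation = 1/1.1·[0.6364·0.0000 + 0.3636·0.0000] = 0.0000; exercise value = 0.0000 ≤ continuation, so V_uu = 0.0000
Node ud (S = 126.8): continuation = 1/1.1·[0.6364·0.0000 + 0.3636·44.9375] = 14.8554; exercise value = 13.2500 ≤ continuation, so V_ud = 14.8554
Node dd (S = 73.12): continuation = 1/1.1·[0.6364·44.9375 + 0.3636·85.1562] = 54.1477; exercise value = 66.8750 > continuation, so V_dd = 66.8750 (exercise)
Node u (S = 169): continuation = 1/1.1·[0.6364·0.0000 + 0.3636·14.8554] = 4.9109; exercise value = 0.0000 ≤ continuation, so V_u = 4.9109
Node d (S = 97.5): continuation = 1/1.1·[0.6364·14.8554 + 0.3636·66.8750] = 30.7015; exercise value = 42.5000 > continuation, so V_d = 42.5000 (exercise)
Node 0 (S = 130): continuation = 1/1.1·[0.6364·4.9109 + 0.3636·42.5000] = 16.8906; exercise value = 10.0000 ≤ continuation, so V_0 = 16.8906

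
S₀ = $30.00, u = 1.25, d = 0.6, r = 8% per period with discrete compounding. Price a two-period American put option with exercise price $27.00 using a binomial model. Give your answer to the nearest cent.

Risk-neutral probability p = (1 + 0.08 − 0.6)/(1.25 − 0.6) = 0.4800/0.6500 = 0.7385
Terminal stock prices: S_uu = 46.88, S_ud = 22.5, S_dd = 10.8
Terminal payoffs (K − S): max(-19.88, 0) = 0, max(4.5, 0) = 4.5, max(16.2, 0) = 16.2
Node u (S = 37.5): continuation = 1/1.08·[0.7385·0.0000 + 0.2615·4.5000] = 1.0897; exercise value = 0.0000 ≤ continuation, so V_u = 1.0897
Node d (S = 18): continuation = 1/1.08·[0.7385·4.5000 + 0.2615·16.2000] = 7.0000; exercise value = 9.0000 > continuation, so V_d = 9.0000 (exercise)
Node 0 (S = 30): continuation = 1/1.08·[0.7385·1.0897 + 0.2615·9.0000] = 2.9246; exercise value = 0.0000 ≤ continuation, so V_0 = 2.9246

$2.92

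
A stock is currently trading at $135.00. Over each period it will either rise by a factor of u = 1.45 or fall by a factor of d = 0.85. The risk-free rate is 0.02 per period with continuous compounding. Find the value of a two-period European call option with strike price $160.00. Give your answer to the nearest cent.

$12.07

Risk-neutral probability p = (e^0.02 − 0.85)/(1.45 − 0.85) = 0.1702/0.6000 = 0.2837
Terminal stock prices: S_uu = 283.8, S_ud = 166.4, S_dd = 97.54
Terminal payoffs (S − K): max(123.8, 0) = 123.8, max(6.387, 0) = 6.387, max(-62.46, 0) = 0
Node u (S = 195.8): V_u = e^(−0.02)·[0.2837·123.8375 + 0.7163·6.3875] = 38.9182
Node d (S = 114.8): V_d = e^(−0.02)·[0.2837·6.3875 + 0.7163·0.0000] = 1.7761
Node 0 (S = 135): V_0 = e^(−0.02)·[0.2837·38.9182 + 0.7163·1.7761] = 12.0683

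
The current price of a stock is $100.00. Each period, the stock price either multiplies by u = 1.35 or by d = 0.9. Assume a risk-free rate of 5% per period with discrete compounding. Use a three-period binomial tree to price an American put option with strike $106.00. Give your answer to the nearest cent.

$10.16

Risk-neutral probability p = (1 + 0.05 − 0.9)/(1.35 − 0.9) = 0.1500/0.4500 = 0.3333
Terminal stock prices: S_uuu = 246, S_uud = 164, S_udd = 109.4, S_ddd = 72.9
Terminal payoffs (K − S): max(-140, 0) = 0, max(-58.03, 0) = 0, max(-3.35, 0) = 0, max(33.1, 0) = 33.1
Node uu (S = 182.3): continuation = 1/1.05·[0.3333·0.0000 + 0.6667·0.0000] = 0.0000; exercise value = 0.0000 ≤ continuation, so V_uu = 0.0000
Node ud (S = 121.5): continuation = 1/1.05·[0.3333·0.0000 + 0.6667·0.0000] = 0.0000; exercise value = 0.0000 ≤ continuation, so V_ud = 0.0000
Node dd (S = 81): continuation = 1/1.05·[0.3333·0.0000 + 0.6667·33.1000] = 21.0159; exercise value = 25.0000 > continuation, so V_dd = 25.0000 (exercise)
Node u (S = 135): continuation = 1/1.05·[0.3333·0.0000 + 0.6667·0.0000] = 0.0000; exercise value = 0.0000 ≤ continuation, so V_u = 0.0000
Node d (S = 90): continuation = 1/1.05·[0.3333·0.0000 + 0.6667·25.0000] = 15.8730; exercise value = 16.0000 > continuation, so V_d = 16.0000 (exercise)
Node 0 (S = 100): continuation = 1/1.05·[0.3333·0.0000 + 0.6667·16.0000] = 10.1587; exercise value = 6.0000 ≤ continuation, so V_0 = 10.1587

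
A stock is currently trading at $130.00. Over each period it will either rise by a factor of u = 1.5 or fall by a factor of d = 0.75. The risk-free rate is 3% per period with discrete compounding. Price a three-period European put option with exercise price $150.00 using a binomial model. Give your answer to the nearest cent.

Risk-neutral probability p = (1 + 0.03 − 0.75)/(1.5 − 0.75) = 0.2800/0.7500 = 0.3733
Terminal stock prices: S_uuu = 438.8, S_uud = 219.4, S_udd = 109.7, S_ddd = 54.84
Terminal payoffs (K − S): max(-288.8, 0) = 0, max(-69.38, 0) = 0, max(40.31, 0) = 40.31, max(95.16, 0) = 95.16
Node uu (S = 292.5): V_uu = 1/1.03·[0.3733·0.0000 + 0.6267·0.0000] = 0.0000
Node ud (S = 146.2): V_ud = 1/1.03·[0.3733·0.0000 + 0.6267·40.3125] = 24.5267
Node dd (S = 73.12): V_dd = 1/1.03·[0.3733·40.3125 + 0.6267·95.1562] = 72.5061
Node u (S = 195): V_u = 1/1.03·[0.3733·0.0000 + 0.6267·24.5267] = 14.9224
Node d (S = 97.5): V_d = 1/1.03·[0.3733·24.5267 + 0.6267·72.5061] = 53.0037
Node 0 (S = 130): V_0 = 1/1.03·[0.3733·14.9224 + 0.6267·53.0037] = 37.6569

$37.66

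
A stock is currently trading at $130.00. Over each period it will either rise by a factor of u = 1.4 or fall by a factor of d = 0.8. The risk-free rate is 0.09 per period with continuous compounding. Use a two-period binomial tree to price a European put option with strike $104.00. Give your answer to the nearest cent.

$4.51

Risk-neutral probability p = (e^0.09 − 0.8)/(1.4 − 0.8) = 0.2942/0.6000 = 0.4903
Terminal stock prices: S_uu = 254.8, S_ud = 145.6, S_dd = 83.2
Terminal payoffs (K − S): max(-150.8, 0) = 0, max(-41.6, 0) = 0, max(20.8, 0) = 20.8
Node u (S = 182): V_u = e^(−0.09)·[0.4903·0.0000 + 0.5097·0.0000] = 0.0000
Node d (S = 104): V_d = e^(−0.09)·[0.4903·0.0000 + 0.5097·20.8000] = 9.6895
Node 0 (S = 130): V_0 = e^(−0.09)·[0.4903·0.0000 + 0.5097·9.6895] = 4.5137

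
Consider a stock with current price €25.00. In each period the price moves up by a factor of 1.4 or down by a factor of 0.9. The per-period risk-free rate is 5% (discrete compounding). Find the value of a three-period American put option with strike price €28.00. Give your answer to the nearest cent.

Risk-neutral probability p = (1 + 0.05 − 0.9)/(1.4 − 0.9) = 0.1500/0.5000 = 0.3000
Terminal stock prices: S_uuu = 68.6, S_uud = 44.1, S_udd = 28.35, S_ddd = 18.23
Terminal payoffs (K − S): max(-40.6, 0) = 0, max(-16.1, 0) = 0, max(-0.35, 0) = 0, max(9.775, 0) = 9.775
Node uu (S = 49): continuation = 1/1.05·[0.3000·0.0000 + 0.7000·0.0000] = 0.0000; exercise value = 0.0000 ≤ continuation, so V_uu = 0.0000
Node ud (S = 31.5): continuation = 1/1.05·[0.3000·0.0000 + 0.7000·0.0000] = 0.0000; exercise value = 0.0000 ≤ continuation, so V_ud = 0.0000
Node dd (S = 20.25): continuation = 1/1.05·[0.3000·0.0000 + 0.7000·9.7750] = 6.5167; exercise value = 7.7500 > continuation, so V_dd = 7.7500 (exercise)
Node u (S = 35): continuation = 1/1.05·[0.3000·0.0000 + 0.7000·0.0000] = 0.0000; exercise value = 0.0000 ≤ continuation, so V_u = 0.0000
Node d (S = 22.5): continuation = 1/1.05·[0.3000·0.0000 + 0.7000·7.7500] = 5.1667; exercise value = 5.5000 > continuation, so V_d = 5.5000 (exercise)
Node 0 (S = 25): continuation = 1/1.05·[0.3000·0.0000 + 0.7000·5.5000] = 3.6667; exercise value = 3.0000 ≤ continuation, so V_0 = 3.6667

€3.67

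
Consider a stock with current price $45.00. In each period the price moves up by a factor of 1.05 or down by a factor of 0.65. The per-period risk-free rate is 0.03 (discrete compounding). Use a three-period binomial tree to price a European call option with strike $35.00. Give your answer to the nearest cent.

$13.41

Risk-neutral probability p = (1 + 0.03 − 0.65)/(1.05 − 0.65) = 0.3800/0.4000 = 0.9500
Terminal stock prices: S_uuu = 52.09, S_uud = 32.25, S_udd = 19.96, S_ddd = 12.36
Terminal payoffs (S − K): max(17.09, 0) = 17.09, max(-2.752, 0) = 0, max(-15.04, 0) = 0, max(-22.64, 0) = 0
Node uu (S = 49.61): V_uu = 1/1.03·[0.9500·17.0931 + 0.0500·0.0000] = 15.7655
Node ud (S = 30.71): V_ud = 1/1.03·[0.9500·0.0000 + 0.0500·0.0000] = 0.0000
Node dd (S = 19.01): V_dd = 1/1.03·[0.9500·0.0000 + 0.0500·0.0000] = 0.0000
Node u (S = 47.25): V_u = 1/1.03·[0.9500·15.7655 + 0.0500·0.0000] = 14.5410
Node d (S = 29.25): V_d = 1/1.03·[0.9500·0.0000 + 0.0500·0.0000] = 0.0000
Node 0 (S = 45): V_0 = 1/1.03·[0.9500·14.5410 + 0.0500·0.0000] = 13.4116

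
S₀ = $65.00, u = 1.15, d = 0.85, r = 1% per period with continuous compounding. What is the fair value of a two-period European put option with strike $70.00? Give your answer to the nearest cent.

Risk-neutral probability p = (e^0.01 − 0.85)/(1.15 − 0.85) = 0.1601/0.3000 = 0.5335
Terminal stock prices: S_uu = 85.96, S_ud = 63.54, S_dd = 46.96
Terminal payoffs (K − S): max(-15.96, 0) = 0, max(6.462, 0) = 6.462, max(23.04, 0) = 23.04
Node u (S = 74.75): V_u = e^(−0.01)·[0.5335·0.0000 + 0.4665·6.4625] = 2.9848
Node d (S = 55.25): V_d = e^(−0.01)·[0.5335·6.4625 + 0.4665·23.0375] = 14.0535
Node 0 (S = 65): V_0 = e^(−0.01)·[0.5335·2.9848 + 0.4665·14.0535] = 8.0672

$8.07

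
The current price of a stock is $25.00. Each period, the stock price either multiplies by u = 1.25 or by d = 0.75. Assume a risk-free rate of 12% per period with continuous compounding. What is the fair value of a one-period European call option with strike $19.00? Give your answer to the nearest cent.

$8.20

Risk-neutral probability p = (e^0.12 − 0.75)/(1.25 − 0.75) = 0.3775/0.5000 = 0.7550
Terminal stock prices: S_u = 31.25, S_d = 18.75
Terminal payoffs (S − K): max(12.25, 0) = 12.25, max(-0.25, 0) = 0
Node 0 (S = 25): V_0 = e^(−0.12)·[0.7550·12.2500 + 0.2450·0.0000] = 8.2028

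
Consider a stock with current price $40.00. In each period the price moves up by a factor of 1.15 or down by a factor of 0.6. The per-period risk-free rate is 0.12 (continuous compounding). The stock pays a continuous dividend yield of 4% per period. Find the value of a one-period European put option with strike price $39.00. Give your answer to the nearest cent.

Per-period risk-free factor R = e^0.12 = 1.1275; dividend-adjusted growth = e^(0.12−0.04) = 1.0833.
Risk-neutral probability p = (1.0833 − 0.6)/(1.15 − 0.6) = 0.4833/0.5500 = 0.8787
Terminal stock prices: S_u = 46, S_d = 24
Terminal payoffs (K − S): max(-7, 0) = 0, max(15, 0) = 15
Node 0 (S = 40): V_0 = e^(−0.12)·[0.8787·0.0000 + 0.1213·15.0000] = 1.6137

$1.61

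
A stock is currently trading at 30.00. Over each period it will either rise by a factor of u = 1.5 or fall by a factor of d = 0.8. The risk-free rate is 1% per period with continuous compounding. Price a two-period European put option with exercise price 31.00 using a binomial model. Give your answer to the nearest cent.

Risk-neutral probability p = (e^0.01 − 0.8)/(1.5 − 0.8) = 0.2101/0.7000 = 0.3001
Terminal stock prices: S_uu = 67.5, S_ud = 36, S_dd = 19.2
Terminal payoffs (K − S): max(-36.5, 0) = 0, max(-5, 0) = 0, max(11.8, 0) = 11.8
Node u (S = 45): V_u = e^(−0.01)·[0.3001·0.0000 + 0.6999·0.0000] = 0.0000
Node d (S = 24): V_d = e^(−0.01)·[0.3001·0.0000 + 0.6999·11.8000] = 8.1770
Node 0 (S = 30): V_0 = e^(−0.01)·[0.3001·0.0000 + 0.6999·8.1770] = 5.6663

5.67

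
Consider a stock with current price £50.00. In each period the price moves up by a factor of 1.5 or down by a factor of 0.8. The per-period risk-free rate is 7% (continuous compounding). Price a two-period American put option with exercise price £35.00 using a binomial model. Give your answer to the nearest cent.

£0.97

Risk-neutral probability p = (e^0.07 − 0.8)/(1.5 − 0.8) = 0.2725/0.7000 = 0.3893
Terminal stock prices: S_uu = 112.5, S_ud = 60, S_dd = 32
Terminal payoffs (K − S): max(-77.5, 0) = 0, max(-25, 0) = 0, max(3, 0) = 3
Node u (S = 75): continuation = e^(−0.07)·[0.3893·0.0000 + 0.6107·0.0000] = 0.0000; exercise value = 0.0000 ≤ continuation, so V_u = 0.0000
Node d (S = 40): continuation = e^(−0.07)·[0.3893·0.0000 + 0.6107·3.0000] = 1.7082; exercise value = 0.0000 ≤ continuation, so V_d = 1.7082
Node 0 (S = 50): continuation = e^(−0.07)·[0.3893·0.0000 + 0.6107·1.7082] = 0.9727; exercise value = 0.0000 ≤ continuation, so V_0 = 0.9727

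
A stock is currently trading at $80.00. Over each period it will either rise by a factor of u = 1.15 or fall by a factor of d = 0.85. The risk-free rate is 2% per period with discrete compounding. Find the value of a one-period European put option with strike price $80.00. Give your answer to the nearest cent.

$5.10

Risk-neutral probability p = (1 + 0.02 − 0.85)/(1.15 − 0.85) = 0.1700/0.3000 = 0.5667
Terminal stock prices: S_u = 92, S_d = 68
Terminal payoffs (K − S): max(-12, 0) = 0, max(12, 0) = 12
Node 0 (S = 80): V_0 = 1/1.02·[0.5667·0.0000 + 0.4333·12.0000] = 5.0980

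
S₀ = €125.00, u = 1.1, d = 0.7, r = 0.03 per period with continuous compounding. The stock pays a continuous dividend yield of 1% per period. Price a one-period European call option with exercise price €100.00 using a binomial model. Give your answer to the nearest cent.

Per-period risk-free factor R = e^0.03 = 1.0305; dividend-adjusted growth = e^(0.03−0.01) = 1.0202.
Risk-neutral probability p = (1.0202 − 0.7)/(1.1 − 0.7) = 0.3202/0.4000 = 0.8005
Terminal stock prices: S_u = 137.5, S_d = 87.5
Terminal payoffs (S − K): max(37.5, 0) = 37.5, max(-12.5, 0) = 0
Node 0 (S = 125): V_0 = e^(−0.03)·[0.8005·37.5000 + 0.1995·0.0000] = 29.1317

€29.13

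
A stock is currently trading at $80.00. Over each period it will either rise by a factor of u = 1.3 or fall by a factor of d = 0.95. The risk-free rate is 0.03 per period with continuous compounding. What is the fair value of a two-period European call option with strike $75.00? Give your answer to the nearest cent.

Risk-neutral probability p = (e^0.03 − 0.95)/(1.3 − 0.95) = 0.0805/0.3500 = 0.2299
Terminal stock prices: S_uu = 135.2, S_ud = 98.8, S_dd = 72.2
Terminal payoffs (S − K): max(60.2, 0) = 60.2, max(23.8, 0) = 23.8, max(-2.8, 0) = 0
Node u (S = 104): V_u = e^(−0.03)·[0.2299·60.2000 + 0.7701·23.8000] = 31.2166
Node d (S = 76): V_d = e^(−0.03)·[0.2299·23.8000 + 0.7701·0.0000] = 5.3092
Node 0 (S = 80): V_0 = e^(−0.03)·[0.2299·31.2166 + 0.7701·5.3092] = 10.9316

$10.93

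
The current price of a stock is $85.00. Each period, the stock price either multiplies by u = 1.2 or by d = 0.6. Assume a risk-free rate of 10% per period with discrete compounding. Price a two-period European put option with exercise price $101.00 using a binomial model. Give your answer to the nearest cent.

Risk-neutral probability p = (1 + 0.1 − 0.6)/(1.2 − 0.6) = 0.5000/0.6000 = 0.8333
Terminal stock prices: S_uu = 122.4, S_ud = 61.2, S_dd = 30.6
Terminal payoffs (K − S): max(-21.4, 0) = 0, max(39.8, 0) = 39.8, max(70.4, 0) = 70.4
Node u (S = 102): V_u = 1/1.1·[0.8333·0.0000 + 0.1667·39.8000] = 6.0303
Node d (S = 51): V_d = 1/1.1·[0.8333·39.8000 + 0.1667·70.4000] = 40.8182
Node 0 (S = 85): V_0 = 1/1.1·[0.8333·6.0303 + 0.1667·40.8182] = 10.7530

$10.75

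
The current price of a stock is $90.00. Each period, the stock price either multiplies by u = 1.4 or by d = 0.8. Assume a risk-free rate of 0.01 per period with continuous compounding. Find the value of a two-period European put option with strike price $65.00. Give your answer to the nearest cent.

$3.06

Risk-neutral probability p = (e^0.01 − 0.8)/(1.4 − 0.8) = 0.2101/0.6000 = 0.3501
Terminal stock prices: S_uu = 176.4, S_ud = 100.8, S_dd = 57.6
Terminal payoffs (K − S): max(-111.4, 0) = 0, max(-35.8, 0) = 0, max(7.4, 0) = 7.4
Node u (S = 126): V_u = e^(−0.01)·[0.3501·0.0000 + 0.6499·0.0000] = 0.0000
Node d (S = 72): V_d = e^(−0.01)·[0.3501·0.0000 + 0.6499·7.4000] = 4.7615
Node 0 (S = 90): V_0 = e^(−0.01)·[0.3501·0.0000 + 0.6499·4.7615] = 3.0638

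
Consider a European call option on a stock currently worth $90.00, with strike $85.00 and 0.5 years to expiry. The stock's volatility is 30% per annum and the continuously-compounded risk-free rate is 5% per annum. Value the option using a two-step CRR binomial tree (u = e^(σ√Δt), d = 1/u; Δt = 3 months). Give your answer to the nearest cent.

$11.49

CRR parameters: u = e^(σ√Δt) = e^(0.3·√0.25) = 1.1618, d = 1/u = 0.8607
Per-period rate: rΔt = 0.05·0.25 = 0.0125, so R = e^0.0125 = 1.0126
Risk-neutral probability p = (e^0.0125 − 0.8607)/(1.1618 − 0.8607) = 0.1519/0.3011 = 0.5043
Terminal stock prices: S_uu = 121.5, S_ud = 90, S_dd = 66.67
Terminal payoffs (S − K): max(36.49, 0) = 36.49, max(5, 0) = 5, max(-18.33, 0) = 0
Node u (S = 104.6): V_u = e^(−0.0125)·[0.5043·36.4873 + 0.4957·5.0000] = 20.6210
Node d (S = 77.46): V_d = e^(−0.0125)·[0.5043·5.0000 + 0.4957·0.0000] = 2.4904
Node 0 (S = 90): V_0 = e^(−0.0125)·[0.5043·20.6210 + 0.4957·2.4904] = 11.4899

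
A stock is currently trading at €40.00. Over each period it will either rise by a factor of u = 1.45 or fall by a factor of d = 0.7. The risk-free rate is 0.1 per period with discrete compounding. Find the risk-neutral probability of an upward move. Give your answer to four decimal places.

Risk-neutral probability p = (1 + 0.1 − 0.7)/(1.45 − 0.7) = 0.4000/0.7500 = 0.5333

p = 0.5333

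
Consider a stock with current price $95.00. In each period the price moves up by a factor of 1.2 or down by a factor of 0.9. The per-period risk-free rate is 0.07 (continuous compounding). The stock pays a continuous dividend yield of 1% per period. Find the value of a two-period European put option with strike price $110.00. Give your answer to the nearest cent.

$9.29

Per-period risk-free factor R = e^0.07 = 1.0725; dividend-adjusted growth = e^(0.07−0.01) = 1.0618.
Risk-neutral probability p = (1.0618 − 0.9)/(1.2 − 0.9) = 0.1618/0.3000 = 0.5395
Terminal stock prices: S_uu = 136.8, S_ud = 102.6, S_dd = 76.95
Terminal payoffs (K − S): max(-26.8, 0) = 0, max(7.4, 0) = 7.4, max(33.05, 0) = 33.05
Node u (S = 114): V_u = e^(−0.07)·[0.5395·0.0000 + 0.4605·7.4000] = 3.1776
Node d (S = 85.5): V_d = e^(−0.07)·[0.5395·7.4000 + 0.4605·33.0500] = 17.9141
Node 0 (S = 95): V_0 = e^(−0.07)·[0.5395·3.1776 + 0.4605·17.9141] = 9.2908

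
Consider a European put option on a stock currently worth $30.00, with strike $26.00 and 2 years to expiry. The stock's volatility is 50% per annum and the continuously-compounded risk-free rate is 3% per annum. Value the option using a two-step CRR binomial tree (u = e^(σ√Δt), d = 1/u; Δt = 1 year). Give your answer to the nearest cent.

$4.96

CRR parameters: u = e^(σ√Δt) = e^(0.5·√1) = 1.6487, d = 1/u = 0.6065
Per-period rate: rΔt = 0.03·1 = 0.03, so R = e^0.03 = 1.0305
Risk-neutral probability p = (e^0.03 − 0.6065)/(1.6487 − 0.6065) = 0.4239/1.0422 = 0.4068
Terminal stock prices: S_uu = 81.55, S_ud = 30, S_dd = 11.04
Terminal payoffs (K − S): max(-55.55, 0) = 0, max(-4, 0) = 0, max(14.96, 0) = 14.96
Node u (S = 49.46): V_u = e^(−0.03)·[0.4068·0.0000 + 0.5932·0.0000] = 0.0000
Node d (S = 18.2): V_d = e^(−0.03)·[0.4068·0.0000 + 0.5932·14.9636] = 8.6146
Node 0 (S = 30): V_0 = e^(−0.03)·[0.4068·0.0000 + 0.5932·8.6146] = 4.9595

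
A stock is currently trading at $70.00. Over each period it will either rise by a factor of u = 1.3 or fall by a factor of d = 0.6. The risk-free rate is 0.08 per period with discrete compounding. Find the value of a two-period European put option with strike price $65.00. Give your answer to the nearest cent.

Risk-neutral probability p = (1 + 0.08 − 0.6)/(1.3 − 0.6) = 0.4800/0.7000 = 0.6857
Terminal stock prices: S_uu = 118.3, S_ud = 54.6, S_dd = 25.2
Terminal payoffs (K − S): max(-53.3, 0) = 0, max(10.4, 0) = 10.4, max(39.8, 0) = 39.8
Node u (S = 91): V_u = 1/1.08·[0.6857·0.0000 + 0.3143·10.4000] = 3.0265
Node d (S = 42): V_d = 1/1.08·[0.6857·10.4000 + 0.3143·39.8000] = 18.1852
Node 0 (S = 70): V_0 = 1/1.08·[0.6857·3.0265 + 0.3143·18.1852] = 7.2135

$7.21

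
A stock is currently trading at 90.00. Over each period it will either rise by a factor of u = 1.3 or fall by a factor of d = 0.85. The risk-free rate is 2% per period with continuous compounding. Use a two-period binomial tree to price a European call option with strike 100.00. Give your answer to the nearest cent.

7.16

Risk-neutral probability p = (e^0.02 − 0.85)/(1.3 − 0.85) = 0.1702/0.4500 = 0.3782
Terminal stock prices: S_uu = 152.1, S_ud = 99.45, S_dd = 65.02
Terminal payoffs (S − K): max(52.1, 0) = 52.1, max(-0.55, 0) = 0, max(-34.98, 0) = 0
Node u (S = 117): V_u = e^(−0.02)·[0.3782·52.1000 + 0.6218·0.0000] = 19.3153
Node d (S = 76.5): V_d = e^(−0.02)·[0.3782·0.0000 + 0.6218·0.0000] = 0.0000
Node 0 (S = 90): V_0 = e^(−0.02)·[0.3782·19.3153 + 0.6218·0.0000] = 7.1609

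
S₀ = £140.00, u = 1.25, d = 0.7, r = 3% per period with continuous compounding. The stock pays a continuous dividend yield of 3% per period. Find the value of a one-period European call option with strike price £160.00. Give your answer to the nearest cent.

£7.94

Per-period risk-free factor R = e^0.03 = 1.0305; dividend-adjusted growth = e^(0.03−0.03) = 1.0000.
Risk-neutral probability p = (1.0000 − 0.7)/(1.25 − 0.7) = 0.3000/0.5500 = 0.5455
Terminal stock prices: S_u = 175, S_d = 98
Terminal payoffs (S − K): max(15, 0) = 15, max(-62, 0) = 0
Node 0 (S = 140): V_0 = e^(−0.03)·[0.5455·15.0000 + 0.4545·0.0000] = 7.9400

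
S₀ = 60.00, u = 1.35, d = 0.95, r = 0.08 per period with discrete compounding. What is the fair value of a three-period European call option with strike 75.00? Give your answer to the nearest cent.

6.88

Risk-neutral probability p = (1 + 0.08 − 0.95)/(1.35 − 0.95) = 0.1300/0.4000 = 0.3250
Terminal stock prices: S_uuu = 147.6, S_uud = 103.9, S_udd = 73.1, S_ddd = 51.44
Terminal payoffs (S − K): max(72.62, 0) = 72.62, max(28.88, 0) = 28.88, max(-1.898, 0) = 0, max(-23.56, 0) = 0
Node uu (S = 109.4): V_uu = 1/1.08·[0.3250·72.6225 + 0.6750·28.8825] = 39.9056
Node ud (S = 76.95): V_ud = 1/1.08·[0.3250·28.8825 + 0.6750·0.0000] = 8.6915
Node dd (S = 54.15): V_dd = 1/1.08·[0.3250·0.0000 + 0.6750·0.0000] = 0.0000
Node u (S = 81): V_u = 1/1.08·[0.3250·39.9056 + 0.6750·8.6915] = 17.4408
Node d (S = 57): V_d = 1/1.08·[0.3250·8.6915 + 0.6750·0.0000] = 2.6155
Node 0 (S = 60): V_0 = 1/1.08·[0.3250·17.4408 + 0.6750·2.6155] = 6.8831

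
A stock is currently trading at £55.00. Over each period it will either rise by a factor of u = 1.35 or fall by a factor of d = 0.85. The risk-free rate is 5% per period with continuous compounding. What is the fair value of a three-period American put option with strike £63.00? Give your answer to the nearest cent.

Risk-neutral probability p = (e^0.05 − 0.85)/(1.35 − 0.85) = 0.2013/0.5000 = 0.4025
Terminal stock prices: S_uuu = 135.3, S_uud = 85.2, S_udd = 53.65, S_ddd = 33.78
Terminal payoffs (K − S): max(-72.32, 0) = 0, max(-22.2, 0) = 0, max(9.354, 0) = 9.354, max(29.22, 0) = 29.22
Node uu (S = 100.2): continuation = e^(−0.05)·[0.4025·0.0000 + 0.5975·0.0000] = 0.0000; exercise value = 0.0000 ≤ continuation, so V_uu = 0.0000
Node ud (S = 63.11): continuation = e^(−0.05)·[0.4025·0.0000 + 0.5975·9.3544] = 5.3163; exercise value = 0.0000 ≤ continuation, so V_ud = 5.3163
Node dd (S = 39.74): continuation = e^(−0.05)·[0.4025·9.3544 + 0.5975·29.2231] = 20.1900; exercise value = 23.2625 > continuation, so V_dd = 23.2625 (exercise)
Node u (S = 74.25): continuation = e^(−0.05)·[0.4025·0.0000 + 0.5975·5.3163] = 3.0213; exercise value = 0.0000 ≤ continuation, so V_u = 3.0213
Node d (S = 46.75): continuation = e^(−0.05)·[0.4025·5.3163 + 0.5975·23.2625] = 15.2562; exercise value = 16.2500 > continuation, so V_d = 16.2500 (exercise)
Node 0 (S = 55): continuation = e^(−0.05)·[0.4025·3.0213 + 0.5975·16.2500] = 10.3921; exercise value = 8.0000 ≤ continuation, so V_0 = 10.3921

£10.39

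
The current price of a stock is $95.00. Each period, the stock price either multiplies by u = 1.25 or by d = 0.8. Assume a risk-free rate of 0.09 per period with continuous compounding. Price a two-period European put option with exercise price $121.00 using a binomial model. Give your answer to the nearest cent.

Risk-neutral probability p = (e^0.09 − 0.8)/(1.25 − 0.8) = 0.2942/0.4500 = 0.6537
Terminal stock prices: S_uu = 148.4, S_ud = 95, S_dd = 60.8
Terminal payoffs (K − S): max(-27.44, 0) = 0, max(26, 0) = 26, max(60.2, 0) = 60.2
Node u (S = 118.8): V_u = e^(−0.09)·[0.6537·0.0000 + 0.3463·26.0000] = 8.2284
Node d (S = 76): V_d = e^(−0.09)·[0.6537·26.0000 + 0.3463·60.2000] = 34.5857
Node 0 (S = 95): V_0 = e^(−0.09)·[0.6537·8.2284 + 0.3463·34.5857] = 15.8616

$15.86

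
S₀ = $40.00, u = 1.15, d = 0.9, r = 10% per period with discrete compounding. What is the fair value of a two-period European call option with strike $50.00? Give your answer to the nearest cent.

$1.53

Risk-neutral probability p = (1 + 0.1 − 0.9)/(1.15 − 0.9) = 0.2000/0.2500 = 0.8000
Terminal stock prices: S_uu = 52.9, S_ud = 41.4, S_dd = 32.4
Terminal payoffs (S − K): max(2.9, 0) = 2.9, max(-8.6, 0) = 0, max(-17.6, 0) = 0
Node u (S = 46): V_u = 1/1.1·[0.8000·2.9000 + 0.2000·0.0000] = 2.1091
Node d (S = 36): V_d = 1/1.1·[0.8000·0.0000 + 0.2000·0.0000] = 0.0000
Node 0 (S = 40): V_0 = 1/1.1·[0.8000·2.1091 + 0.2000·0.0000] = 1.5339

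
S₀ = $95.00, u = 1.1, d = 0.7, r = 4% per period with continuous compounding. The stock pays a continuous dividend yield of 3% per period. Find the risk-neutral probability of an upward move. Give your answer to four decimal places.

Per-period risk-free factor R = e^0.04 = 1.0408; dividend-adjusted growth = e^(0.04−0.03) = 1.0101.
Risk-neutral probability p = (1.0101 − 0.7)/(1.1 − 0.7) = 0.3101/0.4000 = 0.7751

p = 0.7751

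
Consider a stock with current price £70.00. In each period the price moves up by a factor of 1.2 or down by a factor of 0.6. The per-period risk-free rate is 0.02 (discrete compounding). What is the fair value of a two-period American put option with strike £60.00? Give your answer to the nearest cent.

Risk-neutral probability p = (1 + 0.02 − 0.6)/(1.2 − 0.6) = 0.4200/0.6000 = 0.7000
Terminal stock prices: S_uu = 100.8, S_ud = 50.4, S_dd = 25.2
Terminal payoffs (K − S): max(-40.8, 0) = 0, max(9.6, 0) = 9.6, max(34.8, 0) = 34.8
Node u (S = 84): continuation = 1/1.02·[0.7000·0.0000 + 0.3000·9.6000] = 2.8235; exercise value = 0.0000 ≤ continuation, so V_u = 2.8235
Node d (S = 42): continuation = 1/1.02·[0.7000·9.6000 + 0.3000·34.8000] = 16.8235; exercise value = 18.0000 > continuation, so V_d = 18.0000 (exercise)
Node 0 (S = 70): continuation = 1/1.02·[0.7000·2.8235 + 0.3000·18.0000] = 7.2318; exercise value = 0.0000 ≤ continuation, so V_0 = 7.2318

£7.23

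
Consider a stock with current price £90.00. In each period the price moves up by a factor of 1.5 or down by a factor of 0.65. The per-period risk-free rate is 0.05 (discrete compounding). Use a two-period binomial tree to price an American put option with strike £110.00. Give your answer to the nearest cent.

£30.99

Risk-neutral probability p = (1 + 0.05 − 0.65)/(1.5 − 0.65) = 0.4000/0.8500 = 0.4706
Terminal stock prices: S_uu = 202.5, S_ud = 87.75, S_dd = 38.03
Terminal payoffs (K − S): max(-92.5, 0) = 0, max(22.25, 0) = 22.25, max(71.97, 0) = 71.97
Node u (S = 135): continuation = 1/1.05·[0.4706·0.0000 + 0.5294·22.2500] = 11.2185; exercise value = 0.0000 ≤ continuation, so V_u = 11.2185
Node d (S = 58.5): continuation = 1/1.05·[0.4706·22.2500 + 0.5294·71.9750] = 46.2619; exercise value = 51.5000 > continuation, so V_d = 51.5000 (exercise)
Node 0 (S = 90): continuation = 1/1.05·[0.4706·11.2185 + 0.5294·51.5000] = 30.9943; exercise value = 20.0000 ≤ continuation, so V_0 = 30.9943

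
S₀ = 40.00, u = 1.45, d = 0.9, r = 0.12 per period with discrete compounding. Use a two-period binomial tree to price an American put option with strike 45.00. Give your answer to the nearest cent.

Risk-neutral probability p = (1 + 0.12 − 0.9)/(1.45 − 0.9) = 0.2200/0.5500 = 0.4000
Terminal stock prices: S_uu = 84.1, S_ud = 52.2, S_dd = 32.4
Terminal payoffs (K − S): max(-39.1, 0) = 0, max(-7.2, 0) = 0, max(12.6, 0) = 12.6
Node u (S = 58): continuation = 1/1.12·[0.4000·0.0000 + 0.6000·0.0000] = 0.0000; exercise value = 0.0000 ≤ continuation, so V_u = 0.0000
Node d (S = 36): continuation = 1/1.12·[0.4000·0.0000 + 0.6000·12.6000] = 6.7500; exercise value = 9.0000 > continuation, so V_d = 9.0000 (exercise)
Node 0 (S = 40): continuation = 1/1.12·[0.4000·0.0000 + 0.6000·9.0000] = 4.8214; exercise value = 5.0000 > continuation, so V_0 = 5.0000 (exercise)

5.00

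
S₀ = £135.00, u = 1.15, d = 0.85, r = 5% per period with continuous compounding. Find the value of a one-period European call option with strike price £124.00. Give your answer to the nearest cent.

£19.94

Risk-neutral probability p = (e^0.05 − 0.85)/(1.15 − 0.85) = 0.2013/0.3000 = 0.6709
Terminal stock prices: S_u = 155.2, S_d = 114.8
Terminal payoffs (S − K): max(31.25, 0) = 31.25, max(-9.25, 0) = 0
Node 0 (S = 135): V_0 = e^(−0.05)·[0.6709·31.2500 + 0.3291·0.0000] = 19.9432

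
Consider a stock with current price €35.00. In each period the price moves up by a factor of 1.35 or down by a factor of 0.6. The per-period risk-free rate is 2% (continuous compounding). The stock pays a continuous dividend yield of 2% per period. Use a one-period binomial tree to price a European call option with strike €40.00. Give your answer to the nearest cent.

Per-period risk-free factor R = e^0.02 = 1.0202; dividend-adjusted growth = e^(0.02−0.02) = 1.0000.
Risk-neutral probability p = (1.0000 − 0.6)/(1.35 − 0.6) = 0.4000/0.7500 = 0.5333
Terminal stock prices: S_u = 47.25, S_d = 21
Terminal payoffs (S − K): max(7.25, 0) = 7.25, max(-19, 0) = 0
Node 0 (S = 35): V_0 = e^(−0.02)·[0.5333·7.2500 + 0.4667·0.0000] = 3.7901

€3.79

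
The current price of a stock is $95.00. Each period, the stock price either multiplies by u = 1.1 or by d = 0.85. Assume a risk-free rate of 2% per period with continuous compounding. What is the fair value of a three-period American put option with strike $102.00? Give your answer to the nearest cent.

Risk-neutral probability p = (e^0.02 − 0.85)/(1.1 − 0.85) = 0.1702/0.2500 = 0.6808
Terminal stock prices: S_uuu = 126.4, S_uud = 97.71, S_udd = 75.5, S_ddd = 58.34
Terminal payoffs (K − S): max(-24.45, 0) = 0, max(4.292, 0) = 4.292, max(26.5, 0) = 26.5, max(43.66, 0) = 43.66
Node uu (S = 115): continuation = e^(−0.02)·[0.6808·0.0000 + 0.3192·4.2925] = 1.3430; exercise value = 0.0000 ≤ continuation, so V_uu = 1.3430
Node ud (S = 88.83): continuation = e^(−0.02)·[0.6808·4.2925 + 0.3192·26.4988] = 11.1553; exercise value = 13.1750 > continuation, so V_ud = 13.1750 (exercise)
Node dd (S = 68.64): continuation = e^(−0.02)·[0.6808·26.4988 + 0.3192·43.6581] = 31.3428; exercise value = 33.3625 > continuation, so V_dd = 33.3625 (exercise)
Node u (S = 104.5): continuation = e^(−0.02)·[0.6808·1.3430 + 0.3192·13.1750] = 5.0183; exercise value = 0.0000 ≤ continuation, so V_u = 5.0183
Node d (S = 80.75): continuation = e^(−0.02)·[0.6808·13.1750 + 0.3192·33.3625] = 19.2303; exercise value = 21.2500 > continuation, so V_d = 21.2500 (exercise)
Node 0 (S = 95): continuation = e^(−0.02)·[0.6808·5.0183 + 0.3192·21.2500] = 9.9974; exercise value = 7.0000 ≤ continuation, so V_0 = 9.9974

$10.00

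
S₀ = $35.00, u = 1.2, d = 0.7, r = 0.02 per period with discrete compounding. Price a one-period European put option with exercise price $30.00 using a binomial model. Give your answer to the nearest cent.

$1.94

Risk-neutral probability p = (1 + 0.02 − 0.7)/(1.2 − 0.7) = 0.3200/0.5000 = 0.6400
Terminal stock prices: S_u = 42, S_d = 24.5
Terminal payoffs (K − S): max(-12, 0) = 0, max(5.5, 0) = 5.5
Node 0 (S = 35): V_0 = 1/1.02·[0.6400·0.0000 + 0.3600·5.5000] = 1.9412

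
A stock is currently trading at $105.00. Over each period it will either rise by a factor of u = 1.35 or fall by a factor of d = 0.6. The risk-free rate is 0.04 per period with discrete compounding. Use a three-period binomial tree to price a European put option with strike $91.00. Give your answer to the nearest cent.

$14.97

Risk-neutral probability p = (1 + 0.04 − 0.6)/(1.35 − 0.6) = 0.4400/0.7500 = 0.5867
Terminal stock prices: S_uuu = 258.3, S_uud = 114.8, S_udd = 51.03, S_ddd = 22.68
Terminal payoffs (K − S): max(-167.3, 0) = 0, max(-23.82, 0) = 0, max(39.97, 0) = 39.97, max(68.32, 0) = 68.32
Node uu (S = 191.4): V_uu = 1/1.04·[0.5867·0.0000 + 0.4133·0.0000] = 0.0000
Node ud (S = 85.05): V_ud = 1/1.04·[0.5867·0.0000 + 0.4133·39.9700] = 15.8855
Node dd (S = 37.8): V_dd = 1/1.04·[0.5867·39.9700 + 0.4133·68.3200] = 49.7000
Node u (S = 141.8): V_u = 1/1.04·[0.5867·0.0000 + 0.4133·15.8855] = 6.3135
Node d (S = 63): V_d = 1/1.04·[0.5867·15.8855 + 0.4133·49.7000] = 28.7136
Node 0 (S = 105): V_0 = 1/1.04·[0.5867·6.3135 + 0.4133·28.7136] = 14.9733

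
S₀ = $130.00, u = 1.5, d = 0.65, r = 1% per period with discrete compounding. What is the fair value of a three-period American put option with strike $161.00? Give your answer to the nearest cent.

$56.03

Risk-neutral probability p = (1 + 0.01 − 0.65)/(1.5 − 0.65) = 0.3600/0.8500 = 0.4235
Terminal stock prices: S_uuu = 438.8, S_uud = 190.1, S_udd = 82.39, S_ddd = 35.7
Terminal payoffs (K − S): max(-277.8, 0) = 0, max(-29.12, 0) = 0, max(78.61, 0) = 78.61, max(125.3, 0) = 125.3
Node uu (S = 292.5): continuation = 1/1.01·[0.4235·0.0000 + 0.5765·0.0000] = 0.0000; exercise value = 0.0000 ≤ continuation, so V_uu = 0.0000
Node ud (S = 126.8): continuation = 1/1.01·[0.4235·0.0000 + 0.5765·78.6125] = 44.8691; exercise value = 34.2500 ≤ continuation, so V_ud = 44.8691
Node dd (S = 54.93): continuation = 1/1.01·[0.4235·78.6125 + 0.5765·125.2987] = 104.4809; exercise value = 106.0750 > continuation, so V_dd = 106.0750 (exercise)
Node u (S = 195): continuation = 1/1.01·[0.4235·0.0000 + 0.5765·44.8691] = 25.6096; exercise value = 0.0000 ≤ continuation, so V_u = 25.6096
Node d (S = 84.5): continuation = 1/1.01·[0.4235·44.8691 + 0.5765·106.0750] = 79.3589; exercise value = 76.5000 ≤ continuation, so V_d = 79.3589
Node 0 (S = 130): continuation = 1/1.01·[0.4235·25.6096 + 0.5765·79.3589] = 56.0342; exercise value = 31.0000 ≤ continuation, so V_0 = 56.0342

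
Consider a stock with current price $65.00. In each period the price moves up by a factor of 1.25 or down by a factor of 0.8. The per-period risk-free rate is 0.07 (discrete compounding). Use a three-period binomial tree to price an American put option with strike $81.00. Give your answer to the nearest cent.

$16.00

Risk-neutral probability p = (1 + 0.07 − 0.8)/(1.25 − 0.8) = 0.2700/0.4500 = 0.6000
Terminal stock prices: S_uuu = 127, S_uud = 81.25, S_udd = 52, S_ddd = 33.28
Terminal payoffs (K − S): max(-45.95, 0) = 0, max(-0.25, 0) = 0, max(29, 0) = 29, max(47.72, 0) = 47.72
Node uu (S = 101.6): continuation = 1/1.07·[0.6000·0.0000 + 0.4000·0.0000] = 0.0000; exercise value = 0.0000 ≤ continuation, so V_uu = 0.0000
Node ud (S = 65): continuation = 1/1.07·[0.6000·0.0000 + 0.4000·29.0000] = 10.8411; exercise value = 16.0000 > continuation, so V_ud = 16.0000 (exercise)
Node dd (S = 41.6): continuation = 1/1.07·[0.6000·29.0000 + 0.4000·47.7200] = 34.1009; exercise value = 39.4000 > continuation, so V_dd = 39.4000 (exercise)
Node u (S = 81.25): continuation = 1/1.07·[0.6000·0.0000 + 0.4000·16.0000] = 5.9813; exercise value = 0.0000 ≤ continuation, so V_u = 5.9813
Node d (S = 52): continuation = 1/1.07·[0.6000·16.0000 + 0.4000·39.4000] = 23.7009; exercise value = 29.0000 > continuation, so V_d = 29.0000 (exercise)
Node 0 (S = 65): continuation = 1/1.07·[0.6000·5.9813 + 0.4000·29.0000] = 14.1951; exercise value = 16.0000 > continuation, so V_0 = 16.0000 (exercise)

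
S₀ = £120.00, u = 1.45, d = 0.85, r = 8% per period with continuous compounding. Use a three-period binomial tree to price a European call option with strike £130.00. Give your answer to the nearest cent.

Risk-neutral probability p = (e^0.08 − 0.85)/(1.45 − 0.85) = 0.2333/0.6000 = 0.3888
Terminal stock prices: S_uuu = 365.8, S_uud = 214.5, S_udd = 125.7, S_ddd = 73.69
Terminal payoffs (S − K): max(235.8, 0) = 235.8, max(84.46, 0) = 84.46, max(-4.285, 0) = 0, max(-56.31, 0) = 0
Node uu (S = 252.3): V_uu = e^(−0.08)·[0.3888·235.8350 + 0.6112·84.4550] = 132.2949
Node ud (S = 147.9): V_ud = e^(−0.08)·[0.3888·84.4550 + 0.6112·0.0000] = 30.3125
Node dd (S = 86.7): V_dd = e^(−0.08)·[0.3888·0.0000 + 0.6112·0.0000] = 0.0000
Node u (S = 174): V_u = e^(−0.08)·[0.3888·132.2949 + 0.6112·30.3125] = 64.5853
Node d (S = 102): V_d = e^(−0.08)·[0.3888·30.3125 + 0.6112·0.0000] = 10.8797
Node 0 (S = 120): V_0 = e^(−0.08)·[0.3888·64.5853 + 0.6112·10.8797] = 29.3192

£29.32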